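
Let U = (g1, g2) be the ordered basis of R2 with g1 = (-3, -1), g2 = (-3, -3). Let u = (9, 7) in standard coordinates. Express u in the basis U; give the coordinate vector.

[u]_U is the unique c with M c = u, where M has columns g1, g2.
System: -3c_1 - 3c_2 = 9, -c_1 - 3c_2 = 7; solving gives c_1 = -1, c_2 = -2.
Check: -g1 - 2g2 = (9, 7).

(-1, -2)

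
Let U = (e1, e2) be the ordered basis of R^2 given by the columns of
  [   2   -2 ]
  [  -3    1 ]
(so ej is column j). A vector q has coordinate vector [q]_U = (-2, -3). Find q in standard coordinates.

(2, 3)

By definition q = -2e1 - 3e2.
Summing componentwise gives (2, 3).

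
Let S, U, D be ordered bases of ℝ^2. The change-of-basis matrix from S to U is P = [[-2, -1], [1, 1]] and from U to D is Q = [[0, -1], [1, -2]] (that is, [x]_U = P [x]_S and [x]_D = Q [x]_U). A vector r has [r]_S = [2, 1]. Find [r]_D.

Composing the changes, [r]_D = Q P [r]_S.
Q P = [[-1, -1], [-4, -3]]; applying this to [2, 1] gives [-3, -11].

[-3, -11]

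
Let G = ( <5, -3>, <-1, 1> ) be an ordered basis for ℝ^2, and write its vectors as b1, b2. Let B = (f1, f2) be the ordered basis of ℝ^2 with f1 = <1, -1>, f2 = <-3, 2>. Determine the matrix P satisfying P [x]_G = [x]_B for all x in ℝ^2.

[[-1, -1], [-2, 0]]

Column j of P is [bj]_B, since P maps G-coordinates to B-coordinates.
Expressing b1 in B: b1 = -f1 - 2f2, so column 1 of P is <-1, -2>.
Doing the same for each bj gives P = [[-1, -1], [-2, 0]].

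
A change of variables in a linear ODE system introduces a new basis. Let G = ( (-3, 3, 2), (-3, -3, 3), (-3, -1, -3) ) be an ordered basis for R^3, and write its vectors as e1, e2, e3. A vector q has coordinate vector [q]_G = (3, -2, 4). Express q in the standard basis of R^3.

(-15, 11, -12)

By definition q = 3e1 - 2e2 + 4e3.
Summing componentwise gives (-15, 11, -12).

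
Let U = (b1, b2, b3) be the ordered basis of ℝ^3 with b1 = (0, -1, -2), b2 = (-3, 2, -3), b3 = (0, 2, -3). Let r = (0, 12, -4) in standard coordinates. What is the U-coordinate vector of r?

Write r = c_1 b1 + ... + c_3 b3 and solve for the c_i.
Row-reducing the augmented matrix [M | r] gives c = (-4, 0, 4).
Check: -4b1 + 0·b2 + 4b3 = (0, 12, -4).

(-4, 0, 4)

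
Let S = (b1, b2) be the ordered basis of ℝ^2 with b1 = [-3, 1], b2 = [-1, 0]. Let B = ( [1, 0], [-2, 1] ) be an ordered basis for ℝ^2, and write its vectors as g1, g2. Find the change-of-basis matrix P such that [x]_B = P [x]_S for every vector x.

[[-1, -1], [1, 0]]

Let M have columns bj and N have columns gj. Then for every x, N [x]_B = x = M [x]_S, so P = N^(-1) M.
Since det N = 1, N^(-1) has integer entries; multiplying gives P = [[-1, -1], [1, 0]].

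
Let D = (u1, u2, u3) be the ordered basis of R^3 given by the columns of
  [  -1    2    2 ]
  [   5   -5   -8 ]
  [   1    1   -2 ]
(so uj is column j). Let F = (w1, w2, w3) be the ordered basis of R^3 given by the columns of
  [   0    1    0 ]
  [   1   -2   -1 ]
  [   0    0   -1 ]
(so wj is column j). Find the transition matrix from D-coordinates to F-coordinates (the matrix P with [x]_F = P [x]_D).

Take x = uj: its D-coordinates are the j-th standard unit vector, so P e_j — column j of P — equals [uj]_F.
u1 = 2w1 - w2 - w3, giving column 1 = <2, -1, -1>; repeating for each j gives P = [[2, -2, -2], [-1, 2, 2], [-1, -1, 2]].

[[2, -2, -2], [-1, 2, 2], [-1, -1, 2]]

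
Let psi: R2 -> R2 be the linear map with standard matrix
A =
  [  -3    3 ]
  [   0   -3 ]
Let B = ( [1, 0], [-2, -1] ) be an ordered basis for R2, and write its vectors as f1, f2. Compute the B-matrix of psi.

With P the matrix whose columns are f1, f2, [psi]_B = P^(-1) A P.
Column by column: psi(f1) = A f1 = [-3, 0]; its B-coordinates [-3, 0] give column 1.
Continuing for each basis vector yields [psi]_B = [[-3, -3], [0, -3]].

[[-3, -3], [0, -3]]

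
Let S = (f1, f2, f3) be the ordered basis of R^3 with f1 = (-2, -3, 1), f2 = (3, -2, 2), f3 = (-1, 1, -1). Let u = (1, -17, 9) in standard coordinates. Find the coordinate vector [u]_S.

[u]_S is the unique c with M c = u, where M has columns f1, ..., f3.
Row-reducing the augmented matrix [M | u] gives c = (4, 4, 3).
Check: 4f1 + 4f2 + 3f3 = (1, -17, 9).

(4, 4, 3)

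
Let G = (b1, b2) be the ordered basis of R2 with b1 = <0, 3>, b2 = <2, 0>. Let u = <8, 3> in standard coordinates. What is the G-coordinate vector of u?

<1, 4>

Write u = c_1 b1 + c_2 b2 and solve for the c_i.
System: 0c_1 + 2c_2 = 8, 3c_1 + 0c_2 = 3; solving gives c_1 = 1, c_2 = 4.
Check: b1 + 4b2 = <8, 3>.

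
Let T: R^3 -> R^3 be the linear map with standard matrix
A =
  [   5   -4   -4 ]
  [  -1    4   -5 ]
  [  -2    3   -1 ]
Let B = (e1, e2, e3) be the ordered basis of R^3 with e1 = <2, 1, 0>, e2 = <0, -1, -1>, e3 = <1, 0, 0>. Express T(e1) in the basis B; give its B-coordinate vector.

<3, 1, 0>

Compute T(e1) = A e1 = <6, 2, -1> in standard coordinates.
Then write this in B-coordinates: solve for y in y_1 e1 + ... + y_3 e3 = <6, 2, -1>.
This gives y = <3, 1, 0>, which is column 1 of [T]_B.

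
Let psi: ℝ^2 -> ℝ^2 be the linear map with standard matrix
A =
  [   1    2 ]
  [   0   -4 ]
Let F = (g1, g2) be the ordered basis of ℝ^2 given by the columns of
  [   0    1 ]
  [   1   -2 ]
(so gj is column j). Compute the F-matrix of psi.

[[0, 2], [2, -3]]

The j-th column of [psi]_F is [psi(gj)]_F.
psi(g1) = A g1 = [2, -4] = 0·g1 + 2g2, so column 1 is [0, 2].
Repeating for g2 and assembling the columns gives [[0, 2], [2, -3]].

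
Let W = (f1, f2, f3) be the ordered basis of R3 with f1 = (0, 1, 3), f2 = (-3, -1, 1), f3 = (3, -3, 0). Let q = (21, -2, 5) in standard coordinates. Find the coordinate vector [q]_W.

(3, -4, 3)

[q]_W is the unique c with M c = q, where M has columns f1, ..., f3.
Solving this 3x3 system gives c = (3, -4, 3).
Check: 3f1 - 4f2 + 3f3 = (21, -2, 5).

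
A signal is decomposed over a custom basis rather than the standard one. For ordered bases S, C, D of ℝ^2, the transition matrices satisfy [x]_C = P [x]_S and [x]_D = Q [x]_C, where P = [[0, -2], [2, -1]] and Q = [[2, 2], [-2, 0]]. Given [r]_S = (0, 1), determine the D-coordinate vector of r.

(-6, 4)

First [r]_C = P [r]_S = (-2, -1).
Then [r]_D = Q [r]_C = (-6, 4).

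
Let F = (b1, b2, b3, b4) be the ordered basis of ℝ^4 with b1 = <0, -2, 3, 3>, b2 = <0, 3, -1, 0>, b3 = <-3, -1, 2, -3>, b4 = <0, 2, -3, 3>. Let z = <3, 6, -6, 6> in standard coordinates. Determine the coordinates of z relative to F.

Write z = c_1 b1 + ... + c_4 b4 and solve for the c_i.
Row-reducing the augmented matrix [M | z] gives c = (0, 1, -1, 1).
Check: 0·b1 + b2 - b3 + b4 = <3, 6, -6, 6>.

<0, 1, -1, 1>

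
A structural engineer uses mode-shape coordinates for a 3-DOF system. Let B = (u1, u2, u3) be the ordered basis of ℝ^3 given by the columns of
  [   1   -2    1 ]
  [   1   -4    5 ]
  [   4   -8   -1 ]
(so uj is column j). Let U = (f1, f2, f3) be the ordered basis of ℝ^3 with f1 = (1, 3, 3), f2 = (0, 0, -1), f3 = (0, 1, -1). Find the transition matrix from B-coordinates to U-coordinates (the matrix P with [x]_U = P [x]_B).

Column j of P is [uj]_U, since P maps B-coordinates to U-coordinates.
Expressing u1 in U: u1 = f1 + f2 - 2f3, so column 1 of P is (1, 1, -2).
Doing the same for each uj gives P = [[1, -2, 1], [1, 0, 2], [-2, 2, 2]].

[[1, -2, 1], [1, 0, 2], [-2, 2, 2]]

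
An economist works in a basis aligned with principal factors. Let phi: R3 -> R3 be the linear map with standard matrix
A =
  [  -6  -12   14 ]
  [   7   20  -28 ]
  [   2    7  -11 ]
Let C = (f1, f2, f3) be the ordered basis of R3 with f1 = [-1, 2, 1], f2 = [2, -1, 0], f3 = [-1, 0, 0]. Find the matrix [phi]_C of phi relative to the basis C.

[[1, -3, -2], [-3, 0, 3], [-3, 3, 2]]

With P the matrix whose columns are f1, ..., f3, [phi]_C = P^(-1) A P.
Column by column: phi(f1) = A f1 = [-4, 5, 1]; its C-coordinates [1, -3, -3] give column 1.
Continuing for each basis vector yields [phi]_C = [[1, -3, -2], [-3, 0, 3], [-3, 3, 2]].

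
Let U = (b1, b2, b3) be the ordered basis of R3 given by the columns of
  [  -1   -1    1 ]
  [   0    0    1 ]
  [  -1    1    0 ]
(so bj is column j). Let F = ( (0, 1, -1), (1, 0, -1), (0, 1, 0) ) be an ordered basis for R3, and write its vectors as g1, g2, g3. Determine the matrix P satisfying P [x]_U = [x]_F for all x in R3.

Take x = bj: its U-coordinates are the j-th standard unit vector, so P e_j — column j of P — equals [bj]_F.
b1 = 2g1 - g2 - 2g3, giving column 1 = (2, -1, -2); repeating for each j gives P = [[2, 0, -1], [-1, -1, 1], [-2, 0, 2]].

[[2, 0, -1], [-1, -1, 1], [-2, 0, 2]]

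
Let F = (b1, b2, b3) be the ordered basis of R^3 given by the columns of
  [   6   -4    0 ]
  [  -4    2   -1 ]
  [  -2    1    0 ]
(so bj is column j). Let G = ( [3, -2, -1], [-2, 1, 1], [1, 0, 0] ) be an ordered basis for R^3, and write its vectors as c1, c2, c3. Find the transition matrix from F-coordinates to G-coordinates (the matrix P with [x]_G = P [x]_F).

Column j of P is [bj]_G, since P maps F-coordinates to G-coordinates.
Expressing b1 in G: b1 = 2c1 + 0·c2 + 0·c3, so column 1 of P is [2, 0, 0].
Doing the same for each bj gives P = [[2, -1, 1], [0, 0, 1], [0, -1, -1]].

[[2, -1, 1], [0, 0, 1], [0, -1, -1]]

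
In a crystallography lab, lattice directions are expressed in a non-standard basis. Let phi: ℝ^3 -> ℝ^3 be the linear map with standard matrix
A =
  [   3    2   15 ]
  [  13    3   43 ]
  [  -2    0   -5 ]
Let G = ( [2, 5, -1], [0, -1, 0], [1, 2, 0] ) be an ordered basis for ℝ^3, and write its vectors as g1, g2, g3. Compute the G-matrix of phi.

Let P have columns g1, ..., g3. Then [phi]_G = P^(-1) A P.
Here det P = -1, so P^(-1) is integer; computing A P first and then P^(-1)(A P) gives [[-1, 0, 2], [3, -1, -3], [3, -2, 3]].

[[-1, 0, 2], [3, -1, -3], [3, -2, 3]]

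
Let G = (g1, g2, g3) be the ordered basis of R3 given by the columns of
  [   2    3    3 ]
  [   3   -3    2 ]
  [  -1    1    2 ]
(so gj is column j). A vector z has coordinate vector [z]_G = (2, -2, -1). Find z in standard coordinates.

By definition z = 2g1 - 2g2 - g3.
Summing componentwise gives (-5, 10, -6).

(-5, 10, -6)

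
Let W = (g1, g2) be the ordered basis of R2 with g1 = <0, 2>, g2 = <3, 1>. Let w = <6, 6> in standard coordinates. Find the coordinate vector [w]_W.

Write w = c_1 g1 + c_2 g2 and solve for the c_i.
System: 0c_1 + 3c_2 = 6, 2c_1 + c_2 = 6; solving gives c_1 = 2, c_2 = 2.
Check: 2g1 + 2g2 = <6, 6>.

<2, 2>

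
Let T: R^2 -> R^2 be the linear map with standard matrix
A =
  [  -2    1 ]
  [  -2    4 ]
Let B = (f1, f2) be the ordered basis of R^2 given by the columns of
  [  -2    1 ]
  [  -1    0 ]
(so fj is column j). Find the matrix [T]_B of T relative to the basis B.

[[0, 2], [3, 2]]

Let P have columns f1, f2. Then [T]_B = P^(-1) A P.
Here det P = 1, so P^(-1) is integer; computing A P first and then P^(-1)(A P) gives [[0, 2], [3, 2]].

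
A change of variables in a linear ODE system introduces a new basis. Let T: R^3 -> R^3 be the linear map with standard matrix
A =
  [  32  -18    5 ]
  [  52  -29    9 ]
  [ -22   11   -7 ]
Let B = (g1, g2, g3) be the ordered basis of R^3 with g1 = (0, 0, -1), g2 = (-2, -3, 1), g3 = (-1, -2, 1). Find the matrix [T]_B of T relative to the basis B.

[[-3, -1, 1], [1, 2, -3], [3, 1, -3]]

The j-th column of [T]_B is [T(gj)]_B.
T(g1) = A g1 = (-5, -9, 7) = -3g1 + g2 + 3g3, so column 1 is (-3, 1, 3).
Repeating for g2, g3 and assembling the columns gives [[-3, -1, 1], [1, 2, -3], [3, 1, -3]].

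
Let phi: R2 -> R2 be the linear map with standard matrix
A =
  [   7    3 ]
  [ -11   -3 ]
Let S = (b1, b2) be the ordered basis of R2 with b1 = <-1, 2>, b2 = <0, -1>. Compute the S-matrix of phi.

[[1, 3], [-3, 3]]

With P the matrix whose columns are b1, b2, [phi]_S = P^(-1) A P.
Column by column: phi(b1) = A b1 = <-1, 5>; its S-coordinates <1, -3> give column 1.
Continuing for each basis vector yields [phi]_S = [[1, 3], [-3, 3]].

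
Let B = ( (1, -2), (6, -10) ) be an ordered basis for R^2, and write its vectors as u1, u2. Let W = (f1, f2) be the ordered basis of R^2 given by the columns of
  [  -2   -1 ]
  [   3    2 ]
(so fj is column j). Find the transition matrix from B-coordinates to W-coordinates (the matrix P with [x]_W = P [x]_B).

[[0, -2], [-1, -2]]

Take x = uj: its B-coordinates are the j-th standard unit vector, so P e_j — column j of P — equals [uj]_W.
u1 = 0·f1 - f2, giving column 1 = (0, -1); repeating for each j gives P = [[0, -2], [-1, -2]].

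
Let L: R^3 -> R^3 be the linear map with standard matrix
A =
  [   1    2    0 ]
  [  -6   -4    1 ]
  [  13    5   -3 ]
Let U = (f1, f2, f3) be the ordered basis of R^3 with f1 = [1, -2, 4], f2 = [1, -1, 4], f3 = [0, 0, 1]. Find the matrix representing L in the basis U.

Let P have columns f1, ..., f3. Then [L]_U = P^(-1) A P.
Here det P = 1, so P^(-1) is integer; computing A P first and then P^(-1)(A P) gives [[-3, -1, -1], [0, 0, 1], [3, 0, -3]].

[[-3, -1, -1], [0, 0, 1], [3, 0, -3]]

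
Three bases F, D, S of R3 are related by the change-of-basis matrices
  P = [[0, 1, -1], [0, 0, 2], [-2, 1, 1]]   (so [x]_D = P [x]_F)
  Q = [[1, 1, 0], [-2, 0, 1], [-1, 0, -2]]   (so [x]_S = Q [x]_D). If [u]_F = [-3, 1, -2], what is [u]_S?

Apply P to get D-coordinates [3, -4, 5], then Q to get S-coordinates.
The result is [u]_S = [-1, -1, -13].

[-1, -1, -13]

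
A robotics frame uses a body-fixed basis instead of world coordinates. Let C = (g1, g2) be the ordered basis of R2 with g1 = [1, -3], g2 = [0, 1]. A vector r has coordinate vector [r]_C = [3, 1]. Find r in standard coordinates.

[3, -8]

The coordinates say r = 3g1 + g2; adding the scaled basis vectors gives [3, -8].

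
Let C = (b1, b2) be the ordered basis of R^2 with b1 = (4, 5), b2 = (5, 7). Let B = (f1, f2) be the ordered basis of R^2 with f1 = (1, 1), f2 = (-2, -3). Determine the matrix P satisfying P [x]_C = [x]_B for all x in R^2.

[[2, 1], [-1, -2]]

Column j of P is [bj]_B, since P maps C-coordinates to B-coordinates.
Expressing b1 in B: b1 = 2f1 - f2, so column 1 of P is (2, -1).
Doing the same for each bj gives P = [[2, 1], [-1, -2]].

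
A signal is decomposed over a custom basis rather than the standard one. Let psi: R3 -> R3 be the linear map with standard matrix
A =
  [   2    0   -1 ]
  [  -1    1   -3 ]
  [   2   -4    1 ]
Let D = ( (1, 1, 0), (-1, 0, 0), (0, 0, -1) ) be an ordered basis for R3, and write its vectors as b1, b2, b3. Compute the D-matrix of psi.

[[0, 1, 3], [-2, 3, 2], [2, 2, 1]]

With P the matrix whose columns are b1, ..., b3, [psi]_D = P^(-1) A P.
Column by column: psi(b1) = A b1 = (2, 0, -2); its D-coordinates (0, -2, 2) give column 1.
Continuing for each basis vector yields [psi]_D = [[0, 1, 3], [-2, 3, 2], [2, 2, 1]].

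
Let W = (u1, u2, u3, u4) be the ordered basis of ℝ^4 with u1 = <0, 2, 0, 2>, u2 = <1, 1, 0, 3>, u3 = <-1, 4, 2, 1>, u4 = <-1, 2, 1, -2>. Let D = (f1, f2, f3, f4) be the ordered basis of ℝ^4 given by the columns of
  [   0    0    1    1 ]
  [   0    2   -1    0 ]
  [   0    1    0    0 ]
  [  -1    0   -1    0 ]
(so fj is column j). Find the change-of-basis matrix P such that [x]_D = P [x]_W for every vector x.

[[0, -2, -1, 2], [0, 0, 2, 1], [-2, -1, 0, 0], [2, 2, -1, -1]]

Column j of P is [uj]_D, since P maps W-coordinates to D-coordinates.
Expressing u1 in D: u1 = 0·f1 + 0·f2 - 2f3 + 2f4, so column 1 of P is <0, 0, -2, 2>.
Doing the same for each uj gives P = [[0, -2, -1, 2], [0, 0, 2, 1], [-2, -1, 0, 0], [2, 2, -1, -1]].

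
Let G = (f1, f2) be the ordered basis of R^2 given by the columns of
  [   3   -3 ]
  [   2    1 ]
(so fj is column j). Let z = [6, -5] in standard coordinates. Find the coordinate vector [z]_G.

[-1, -3]

[z]_G is the unique c with M c = z, where M has columns f1, f2.
System: 3c_1 - 3c_2 = 6, 2c_1 + c_2 = -5; solving gives c_1 = -1, c_2 = -3.
Check: -f1 - 3f2 = [6, -5].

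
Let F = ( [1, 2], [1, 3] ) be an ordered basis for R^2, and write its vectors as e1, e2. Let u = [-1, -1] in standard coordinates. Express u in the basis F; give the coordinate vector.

We seek scalars with c_1 e1 + c_2 e2 = u; equivalently solve M c = u where the columns of M are e1, e2.
System: c_1 + c_2 = -1, 2c_1 + 3c_2 = -1; solving gives c_1 = -2, c_2 = 1.
Check: -2e1 + e2 = [-1, -1].

[-2, 1]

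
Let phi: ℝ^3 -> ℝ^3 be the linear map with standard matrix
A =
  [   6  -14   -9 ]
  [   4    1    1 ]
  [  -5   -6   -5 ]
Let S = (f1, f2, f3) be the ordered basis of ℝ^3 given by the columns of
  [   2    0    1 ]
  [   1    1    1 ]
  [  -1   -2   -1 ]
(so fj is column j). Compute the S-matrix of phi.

[[2, 2, -1], [3, -3, 2], [3, 0, 3]]

With P the matrix whose columns are f1, ..., f3, [phi]_S = P^(-1) A P.
Column by column: phi(f1) = A f1 = <7, 8, -11>; its S-coordinates <2, 3, 3> give column 1.
Continuing for each basis vector yields [phi]_S = [[2, 2, -1], [3, -3, 2], [3, 0, 3]].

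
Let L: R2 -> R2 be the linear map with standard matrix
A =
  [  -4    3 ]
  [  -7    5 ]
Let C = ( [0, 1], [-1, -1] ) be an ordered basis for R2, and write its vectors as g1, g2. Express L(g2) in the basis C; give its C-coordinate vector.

Column 2 of [L]_C is the C-coordinate vector of L(g2).
In standard coordinates L(g2) = A g2 = [1, 2].
Converting to C: [1, 2] = g1 - g2, so the coordinate vector is [1, -1].

[1, -1]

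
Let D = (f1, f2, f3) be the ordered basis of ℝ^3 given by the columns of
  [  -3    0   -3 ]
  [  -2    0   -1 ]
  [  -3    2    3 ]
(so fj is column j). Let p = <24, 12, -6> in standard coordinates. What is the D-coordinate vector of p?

[p]_D is the unique c with M c = p, where M has columns f1, ..., f3.
Row-reducing the augmented matrix [M | p] gives c = (-4, -3, -4).
Check: -4f1 - 3f2 - 4f3 = <24, 12, -6>.

<-4, -3, -4>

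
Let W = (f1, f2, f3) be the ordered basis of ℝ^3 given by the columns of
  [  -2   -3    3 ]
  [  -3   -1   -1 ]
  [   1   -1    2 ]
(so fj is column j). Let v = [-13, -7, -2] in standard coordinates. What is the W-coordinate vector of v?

Write v = c_1 f1 + ... + c_3 f3 and solve for the c_i.
Gaussian elimination on [M | v] yields c = (2, 2, -1).
Check: 2f1 + 2f2 - f3 = [-13, -7, -2].

[2, 2, -1]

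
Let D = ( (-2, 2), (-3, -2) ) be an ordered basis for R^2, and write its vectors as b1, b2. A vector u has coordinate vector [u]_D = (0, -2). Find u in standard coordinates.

(6, 4)

u = M [u]_D, where M has columns b1, b2.
Carrying out the matrix-vector product, u = (6, 4).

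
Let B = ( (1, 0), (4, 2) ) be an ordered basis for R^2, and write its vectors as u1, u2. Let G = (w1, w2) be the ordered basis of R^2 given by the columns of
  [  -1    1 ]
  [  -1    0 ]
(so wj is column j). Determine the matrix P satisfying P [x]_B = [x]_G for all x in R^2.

Column j of P is [uj]_G, since P maps B-coordinates to G-coordinates.
Expressing u1 in G: u1 = 0·w1 + w2, so column 1 of P is (0, 1).
Doing the same for each uj gives P = [[0, -2], [1, 2]].

[[0, -2], [1, 2]]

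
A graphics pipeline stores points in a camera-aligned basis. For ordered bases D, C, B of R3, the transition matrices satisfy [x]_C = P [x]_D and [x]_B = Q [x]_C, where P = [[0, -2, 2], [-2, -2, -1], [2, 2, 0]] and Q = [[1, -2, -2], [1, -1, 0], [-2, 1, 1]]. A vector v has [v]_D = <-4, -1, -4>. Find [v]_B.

Apply P to get C-coordinates <-6, 14, -10>, then Q to get B-coordinates.
The result is [v]_B = <-14, -20, 16>.

<-14, -20, 16>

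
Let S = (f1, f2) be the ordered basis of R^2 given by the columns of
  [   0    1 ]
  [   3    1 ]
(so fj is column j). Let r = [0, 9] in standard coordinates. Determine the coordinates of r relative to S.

[3, 0]

Write r = c_1 f1 + c_2 f2 and solve for the c_i.
System: 0c_1 + c_2 = 0, 3c_1 + c_2 = 9; solving gives c_1 = 3, c_2 = 0.
Check: 3f1 + 0·f2 = [0, 9].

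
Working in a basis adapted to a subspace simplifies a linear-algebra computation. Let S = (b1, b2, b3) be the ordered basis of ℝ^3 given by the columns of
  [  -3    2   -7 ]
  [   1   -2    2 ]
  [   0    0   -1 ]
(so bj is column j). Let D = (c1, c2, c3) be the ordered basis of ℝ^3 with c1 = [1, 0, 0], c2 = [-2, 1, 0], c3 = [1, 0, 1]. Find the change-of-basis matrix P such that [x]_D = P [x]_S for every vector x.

Take x = bj: its S-coordinates are the j-th standard unit vector, so P e_j — column j of P — equals [bj]_D.
b1 = -c1 + c2 + 0·c3, giving column 1 = [-1, 1, 0]; repeating for each j gives P = [[-1, -2, -2], [1, -2, 2], [0, 0, -1]].

[[-1, -2, -2], [1, -2, 2], [0, 0, -1]]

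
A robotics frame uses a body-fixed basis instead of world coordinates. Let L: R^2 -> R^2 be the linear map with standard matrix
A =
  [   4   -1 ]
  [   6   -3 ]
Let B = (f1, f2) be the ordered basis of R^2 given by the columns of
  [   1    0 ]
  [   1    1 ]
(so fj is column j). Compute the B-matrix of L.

[[3, -1], [0, -2]]

With P the matrix whose columns are f1, f2, [L]_B = P^(-1) A P.
Column by column: L(f1) = A f1 = <3, 3>; its B-coordinates <3, 0> give column 1.
Continuing for each basis vector yields [L]_B = [[3, -1], [0, -2]].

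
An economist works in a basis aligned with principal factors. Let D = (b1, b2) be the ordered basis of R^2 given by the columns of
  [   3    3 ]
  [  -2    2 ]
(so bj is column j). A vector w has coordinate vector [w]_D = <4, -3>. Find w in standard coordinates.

<3, -14>

w = M [w]_D, where M has columns b1, b2.
Carrying out the matrix-vector product, w = <3, -14>.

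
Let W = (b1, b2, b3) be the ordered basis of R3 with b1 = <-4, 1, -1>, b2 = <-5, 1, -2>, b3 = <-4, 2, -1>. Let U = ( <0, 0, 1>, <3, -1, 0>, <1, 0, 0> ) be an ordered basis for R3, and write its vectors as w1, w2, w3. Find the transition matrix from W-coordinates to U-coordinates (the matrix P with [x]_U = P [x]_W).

Take x = bj: its W-coordinates are the j-th standard unit vector, so P e_j — column j of P — equals [bj]_U.
b1 = -w1 - w2 - w3, giving column 1 = <-1, -1, -1>; repeating for each j gives P = [[-1, -2, -1], [-1, -1, -2], [-1, -2, 2]].

[[-1, -2, -1], [-1, -1, -2], [-1, -2, 2]]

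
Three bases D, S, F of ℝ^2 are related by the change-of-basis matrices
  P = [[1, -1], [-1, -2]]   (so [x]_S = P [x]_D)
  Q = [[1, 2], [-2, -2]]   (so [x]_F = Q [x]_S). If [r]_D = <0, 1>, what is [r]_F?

<-5, 6>

Apply P to get S-coordinates <-1, -2>, then Q to get F-coordinates.
The result is [r]_F = <-5, 6>.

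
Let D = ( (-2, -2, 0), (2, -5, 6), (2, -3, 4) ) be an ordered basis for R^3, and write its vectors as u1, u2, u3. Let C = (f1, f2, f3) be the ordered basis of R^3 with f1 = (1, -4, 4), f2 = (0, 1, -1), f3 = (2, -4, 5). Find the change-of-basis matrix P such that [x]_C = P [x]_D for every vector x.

[[2, 0, 0], [-2, -1, 1], [-2, 1, 1]]

Column j of P is [uj]_C, since P maps D-coordinates to C-coordinates.
Expressing u1 in C: u1 = 2f1 - 2f2 - 2f3, so column 1 of P is (2, -2, -2).
Doing the same for each uj gives P = [[2, 0, 0], [-2, -1, 1], [-2, 1, 1]].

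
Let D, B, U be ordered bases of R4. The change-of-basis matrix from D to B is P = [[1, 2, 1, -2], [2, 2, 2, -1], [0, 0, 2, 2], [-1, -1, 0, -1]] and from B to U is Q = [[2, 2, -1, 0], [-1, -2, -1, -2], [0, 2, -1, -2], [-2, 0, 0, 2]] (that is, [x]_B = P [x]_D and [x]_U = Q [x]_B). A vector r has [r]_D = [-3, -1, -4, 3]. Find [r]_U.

[-66, 53, -38, 32]

Apply P to get B-coordinates [-15, -19, -2, 1], then Q to get U-coordinates.
The result is [r]_U = [-66, 53, -38, 32].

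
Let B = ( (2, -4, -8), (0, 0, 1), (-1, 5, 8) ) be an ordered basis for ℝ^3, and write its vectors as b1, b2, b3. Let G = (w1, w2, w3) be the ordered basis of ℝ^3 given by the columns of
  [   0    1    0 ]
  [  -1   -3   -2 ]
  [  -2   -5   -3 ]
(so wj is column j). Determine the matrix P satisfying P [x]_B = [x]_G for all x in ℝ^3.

[[2, -2, 0], [2, 0, -1], [-2, 1, -1]]

Let M have columns bj and N have columns wj. Then for every x, N [x]_G = x = M [x]_B, so P = N^(-1) M.
Since det N = 1, N^(-1) has integer entries; multiplying gives P = [[2, -2, 0], [2, 0, -1], [-2, 1, -1]].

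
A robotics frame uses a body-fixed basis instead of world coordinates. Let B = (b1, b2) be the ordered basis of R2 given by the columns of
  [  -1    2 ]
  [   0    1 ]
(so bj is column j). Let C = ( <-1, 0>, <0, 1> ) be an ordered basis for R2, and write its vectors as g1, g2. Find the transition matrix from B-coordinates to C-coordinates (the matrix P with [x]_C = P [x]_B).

[[1, -2], [0, 1]]

Let M have columns bj and N have columns gj. Then for every x, N [x]_C = x = M [x]_B, so P = N^(-1) M.
Since det N = -1, N^(-1) has integer entries; multiplying gives P = [[1, -2], [0, 1]].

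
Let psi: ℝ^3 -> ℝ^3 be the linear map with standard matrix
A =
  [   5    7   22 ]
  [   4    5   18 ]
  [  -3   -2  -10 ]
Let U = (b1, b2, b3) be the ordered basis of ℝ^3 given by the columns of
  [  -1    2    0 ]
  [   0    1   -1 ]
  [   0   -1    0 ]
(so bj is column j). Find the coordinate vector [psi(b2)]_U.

<1, -2, 3>

Compute psi(b2) = A b2 = <-5, -5, 2> in standard coordinates.
Then write this in U-coordinates: solve for y in y_1 b1 + ... + y_3 b3 = <-5, -5, 2>.
This gives y = <1, -2, 3>, which is column 2 of [psi]_U.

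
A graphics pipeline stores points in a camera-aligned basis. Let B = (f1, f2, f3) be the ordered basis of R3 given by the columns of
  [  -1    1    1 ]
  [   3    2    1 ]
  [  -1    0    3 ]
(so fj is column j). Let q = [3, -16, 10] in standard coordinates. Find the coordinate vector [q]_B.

[-4, -3, 2]

Write q = c_1 f1 + ... + c_3 f3 and solve for the c_i.
Row-reducing the augmented matrix [M | q] gives c = (-4, -3, 2).
Check: -4f1 - 3f2 + 2f3 = [3, -16, 10].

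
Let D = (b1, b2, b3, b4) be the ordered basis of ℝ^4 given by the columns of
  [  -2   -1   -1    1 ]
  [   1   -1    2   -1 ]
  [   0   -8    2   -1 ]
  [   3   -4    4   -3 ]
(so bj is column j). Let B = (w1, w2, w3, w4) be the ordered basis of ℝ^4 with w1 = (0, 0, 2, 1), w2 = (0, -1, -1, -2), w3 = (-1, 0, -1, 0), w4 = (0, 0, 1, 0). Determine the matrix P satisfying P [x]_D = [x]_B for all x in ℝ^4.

Column j of P is [bj]_B, since P maps D-coordinates to B-coordinates.
Expressing b1 in B: b1 = w1 - w2 + 2w3 - w4, so column 1 of P is (1, -1, 2, -1).
Doing the same for each bj gives P = [[1, -2, 0, -1], [-1, 1, -2, 1], [2, 1, 1, -1], [-1, -2, 1, 1]].

[[1, -2, 0, -1], [-1, 1, -2, 1], [2, 1, 1, -1], [-1, -2, 1, 1]]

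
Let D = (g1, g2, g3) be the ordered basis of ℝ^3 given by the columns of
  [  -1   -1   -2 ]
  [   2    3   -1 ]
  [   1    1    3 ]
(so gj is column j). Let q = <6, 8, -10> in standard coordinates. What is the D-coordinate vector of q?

We seek scalars with c_1 g1 + ... + c_3 g3 = q; equivalently solve M c = q where the columns of M are g1, ..., g3.
Row-reducing the augmented matrix [M | q] gives c = (2, 0, -4).
Check: 2g1 + 0·g2 - 4g3 = <6, 8, -10>.

<2, 0, -4>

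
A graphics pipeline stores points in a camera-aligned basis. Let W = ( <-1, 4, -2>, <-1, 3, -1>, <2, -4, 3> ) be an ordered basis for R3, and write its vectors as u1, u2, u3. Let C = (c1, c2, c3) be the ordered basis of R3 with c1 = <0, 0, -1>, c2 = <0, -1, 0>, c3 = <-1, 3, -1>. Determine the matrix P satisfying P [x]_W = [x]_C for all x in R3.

[[1, 0, -1], [-1, 0, -2], [1, 1, -2]]

Take x = uj: its W-coordinates are the j-th standard unit vector, so P e_j — column j of P — equals [uj]_C.
u1 = c1 - c2 + c3, giving column 1 = <1, -1, 1>; repeating for each j gives P = [[1, 0, -1], [-1, 0, -2], [1, 1, -2]].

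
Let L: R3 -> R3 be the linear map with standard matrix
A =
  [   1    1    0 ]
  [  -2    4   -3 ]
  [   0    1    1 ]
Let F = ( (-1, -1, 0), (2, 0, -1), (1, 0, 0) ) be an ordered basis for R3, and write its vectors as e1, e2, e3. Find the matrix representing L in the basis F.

Let P have columns e1, ..., e3. Then [L]_F = P^(-1) A P.
Here det P = 1, so P^(-1) is integer; computing A P first and then P^(-1)(A P) gives [[2, 1, 2], [1, 1, 0], [-2, 1, 3]].

[[2, 1, 2], [1, 1, 0], [-2, 1, 3]]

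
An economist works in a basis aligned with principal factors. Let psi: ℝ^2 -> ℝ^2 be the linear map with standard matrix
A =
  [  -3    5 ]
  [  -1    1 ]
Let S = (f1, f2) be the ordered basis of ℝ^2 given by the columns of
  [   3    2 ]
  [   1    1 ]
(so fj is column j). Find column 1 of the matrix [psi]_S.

[0, -2]

Column 1 of [psi]_S is the S-coordinate vector of psi(f1).
In standard coordinates psi(f1) = A f1 = [-4, -2].
Converting to S: [-4, -2] = 0·f1 - 2f2, so the coordinate vector is [0, -2].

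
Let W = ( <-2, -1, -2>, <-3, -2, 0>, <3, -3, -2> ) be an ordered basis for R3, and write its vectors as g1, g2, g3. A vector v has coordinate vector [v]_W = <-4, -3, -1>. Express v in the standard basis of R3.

The coordinates say v = -4g1 - 3g2 - g3; adding the scaled basis vectors gives <14, 13, 10>.

<14, 13, 10>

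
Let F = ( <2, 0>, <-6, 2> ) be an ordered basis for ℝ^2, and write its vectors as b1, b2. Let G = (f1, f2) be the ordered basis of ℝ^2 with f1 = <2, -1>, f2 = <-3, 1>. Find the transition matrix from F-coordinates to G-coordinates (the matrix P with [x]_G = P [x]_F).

Take x = bj: its F-coordinates are the j-th standard unit vector, so P e_j — column j of P — equals [bj]_G.
b1 = -2f1 - 2f2, giving column 1 = <-2, -2>; repeating for each j gives P = [[-2, 0], [-2, 2]].

[[-2, 0], [-2, 2]]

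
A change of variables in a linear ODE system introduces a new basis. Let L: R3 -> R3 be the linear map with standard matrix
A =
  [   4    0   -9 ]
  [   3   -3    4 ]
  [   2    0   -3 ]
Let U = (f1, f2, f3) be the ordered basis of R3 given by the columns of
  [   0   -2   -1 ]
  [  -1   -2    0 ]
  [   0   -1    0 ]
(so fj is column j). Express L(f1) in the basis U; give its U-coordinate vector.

[-3, 0, 0]

Column 1 of [L]_U is the U-coordinate vector of L(f1).
In standard coordinates L(f1) = A f1 = [0, 3, 0].
Converting to U: [0, 3, 0] = -3f1 + 0·f2 + 0·f3, so the coordinate vector is [-3, 0, 0].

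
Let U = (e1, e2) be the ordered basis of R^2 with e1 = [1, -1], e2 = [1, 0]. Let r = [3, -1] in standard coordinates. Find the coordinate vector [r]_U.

[1, 2]

[r]_U is the unique c with M c = r, where M has columns e1, e2.
System: c_1 + c_2 = 3, -c_1 + 0c_2 = -1; solving gives c_1 = 1, c_2 = 2.
Check: e1 + 2e2 = [3, -1].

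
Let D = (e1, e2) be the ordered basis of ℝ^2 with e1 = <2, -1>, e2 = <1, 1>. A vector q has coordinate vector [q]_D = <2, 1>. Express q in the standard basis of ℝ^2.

The coordinates say q = 2e1 + e2; adding the scaled basis vectors gives <5, -1>.

<5, -1>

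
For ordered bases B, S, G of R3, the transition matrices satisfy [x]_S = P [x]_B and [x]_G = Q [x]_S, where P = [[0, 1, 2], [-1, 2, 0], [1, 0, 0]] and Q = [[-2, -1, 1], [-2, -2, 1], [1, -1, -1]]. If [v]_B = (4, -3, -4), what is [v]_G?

(36, 46, -5)

Apply P to get S-coordinates (-11, -10, 4), then Q to get G-coordinates.
The result is [v]_G = (36, 46, -5).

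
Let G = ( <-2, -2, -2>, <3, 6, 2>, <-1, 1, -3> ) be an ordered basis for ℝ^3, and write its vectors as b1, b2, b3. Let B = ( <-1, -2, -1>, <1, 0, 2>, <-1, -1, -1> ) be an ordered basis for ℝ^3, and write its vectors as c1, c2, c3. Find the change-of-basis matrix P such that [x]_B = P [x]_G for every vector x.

[[0, -2, 0], [0, -1, -2], [2, -2, -1]]

Column j of P is [bj]_B, since P maps G-coordinates to B-coordinates.
Expressing b1 in B: b1 = 0·c1 + 0·c2 + 2c3, so column 1 of P is <0, 0, 2>.
Doing the same for each bj gives P = [[0, -2, 0], [0, -1, -2], [2, -2, -1]].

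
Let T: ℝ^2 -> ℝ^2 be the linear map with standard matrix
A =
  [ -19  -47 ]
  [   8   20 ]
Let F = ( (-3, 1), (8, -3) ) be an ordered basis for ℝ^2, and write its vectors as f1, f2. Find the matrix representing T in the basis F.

[[2, 1], [2, -1]]

The j-th column of [T]_F is [T(fj)]_F.
T(f1) = A f1 = (10, -4) = 2f1 + 2f2, so column 1 is (2, 2).
Repeating for f2 and assembling the columns gives [[2, 1], [2, -1]].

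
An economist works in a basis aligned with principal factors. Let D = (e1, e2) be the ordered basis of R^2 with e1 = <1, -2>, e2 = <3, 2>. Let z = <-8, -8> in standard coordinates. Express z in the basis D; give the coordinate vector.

<1, -3>

[z]_D is the unique c with M c = z, where M has columns e1, e2.
System: c_1 + 3c_2 = -8, -2c_1 + 2c_2 = -8; solving gives c_1 = 1, c_2 = -3.
Check: e1 - 3e2 = <-8, -8>.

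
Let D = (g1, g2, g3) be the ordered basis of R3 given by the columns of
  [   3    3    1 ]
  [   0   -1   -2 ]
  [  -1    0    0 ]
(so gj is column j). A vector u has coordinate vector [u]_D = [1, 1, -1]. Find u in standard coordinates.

u = M [u]_D, where M has columns g1, ..., g3.
Carrying out the matrix-vector product, u = [5, 1, -1].

[5, 1, -1]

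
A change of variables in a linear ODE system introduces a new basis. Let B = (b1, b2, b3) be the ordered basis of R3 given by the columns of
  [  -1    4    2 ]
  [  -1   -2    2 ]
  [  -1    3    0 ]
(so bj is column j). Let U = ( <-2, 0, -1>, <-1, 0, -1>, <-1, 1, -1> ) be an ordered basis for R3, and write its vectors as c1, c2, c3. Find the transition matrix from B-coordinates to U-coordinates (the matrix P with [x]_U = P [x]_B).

Take x = bj: its B-coordinates are the j-th standard unit vector, so P e_j — column j of P — equals [bj]_U.
b1 = 0·c1 + 2c2 - c3, giving column 1 = <0, 2, -1>; repeating for each j gives P = [[0, -1, -2], [2, 0, 0], [-1, -2, 2]].

[[0, -1, -2], [2, 0, 0], [-1, -2, 2]]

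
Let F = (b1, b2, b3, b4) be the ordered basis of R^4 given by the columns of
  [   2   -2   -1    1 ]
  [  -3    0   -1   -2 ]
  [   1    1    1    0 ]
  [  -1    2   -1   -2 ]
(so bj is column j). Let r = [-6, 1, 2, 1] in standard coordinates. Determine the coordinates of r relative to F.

[-1, 1, 2, 0]

We seek scalars with c_1 b1 + ... + c_4 b4 = r; equivalently solve M c = r where the columns of M are b1, ..., b4.
Gaussian elimination on [M | r] yields c = (-1, 1, 2, 0).
Check: -b1 + b2 + 2b3 + 0·b4 = [-6, 1, 2, 1].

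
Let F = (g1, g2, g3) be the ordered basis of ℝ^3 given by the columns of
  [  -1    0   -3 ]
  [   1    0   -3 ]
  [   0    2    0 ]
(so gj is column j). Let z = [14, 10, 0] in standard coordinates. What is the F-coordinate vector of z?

[-2, 0, -4]

[z]_F is the unique c with M c = z, where M has columns g1, ..., g3.
Solving this 3x3 system gives c = (-2, 0, -4).
Check: -2g1 + 0·g2 - 4g3 = [14, 10, 0].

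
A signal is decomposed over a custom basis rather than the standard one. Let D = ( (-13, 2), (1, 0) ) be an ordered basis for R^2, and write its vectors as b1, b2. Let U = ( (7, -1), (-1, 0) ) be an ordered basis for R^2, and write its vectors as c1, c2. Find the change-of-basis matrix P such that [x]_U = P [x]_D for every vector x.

[[-2, 0], [-1, -1]]

Column j of P is [bj]_U, since P maps D-coordinates to U-coordinates.
Expressing b1 in U: b1 = -2c1 - c2, so column 1 of P is (-2, -1).
Doing the same for each bj gives P = [[-2, 0], [-1, -1]].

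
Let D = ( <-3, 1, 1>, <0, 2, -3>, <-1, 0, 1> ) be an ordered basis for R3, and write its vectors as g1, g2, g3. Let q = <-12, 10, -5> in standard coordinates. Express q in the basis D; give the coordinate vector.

[q]_D is the unique c with M c = q, where M has columns g1, ..., g3.
Gaussian elimination on [M | q] yields c = (4, 3, 0).
Check: 4g1 + 3g2 + 0·g3 = <-12, 10, -5>.

<4, 3, 0>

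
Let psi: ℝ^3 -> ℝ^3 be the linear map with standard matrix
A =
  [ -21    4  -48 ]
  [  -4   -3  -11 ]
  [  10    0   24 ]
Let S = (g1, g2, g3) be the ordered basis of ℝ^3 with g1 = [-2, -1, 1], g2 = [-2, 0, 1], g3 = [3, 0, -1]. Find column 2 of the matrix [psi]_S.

Column 2 of [psi]_S is the S-coordinate vector of psi(g2).
In standard coordinates psi(g2) = A g2 = [-6, -3, 4].
Converting to S: [-6, -3, 4] = 3g1 + 3g2 + 2g3, so the coordinate vector is [3, 3, 2].

[3, 3, 2]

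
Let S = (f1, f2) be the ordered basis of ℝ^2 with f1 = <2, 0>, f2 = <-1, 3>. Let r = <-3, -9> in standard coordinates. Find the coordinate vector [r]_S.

<-3, -3>

We seek scalars with c_1 f1 + c_2 f2 = r; equivalently solve M c = r where the columns of M are f1, f2.
System: 2c_1 - c_2 = -3, 0c_1 + 3c_2 = -9; solving gives c_1 = -3, c_2 = -3.
Check: -3f1 - 3f2 = <-3, -9>.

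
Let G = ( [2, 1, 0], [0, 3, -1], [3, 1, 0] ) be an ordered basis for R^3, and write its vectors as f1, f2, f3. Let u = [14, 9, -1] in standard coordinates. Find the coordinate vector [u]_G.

[4, 1, 2]

Write u = c_1 f1 + ... + c_3 f3 and solve for the c_i.
Row-reducing the augmented matrix [M | u] gives c = (4, 1, 2).
Check: 4f1 + f2 + 2f3 = [14, 9, -1].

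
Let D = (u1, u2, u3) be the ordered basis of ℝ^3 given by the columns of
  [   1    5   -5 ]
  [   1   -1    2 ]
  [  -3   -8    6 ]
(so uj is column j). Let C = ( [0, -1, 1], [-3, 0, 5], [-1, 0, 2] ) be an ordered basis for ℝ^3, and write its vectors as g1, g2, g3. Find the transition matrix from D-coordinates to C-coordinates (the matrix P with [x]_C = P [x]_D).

Let M have columns uj and N have columns gj. Then for every x, N [x]_C = x = M [x]_D, so P = N^(-1) M.
Since det N = -1, N^(-1) has integer entries; multiplying gives P = [[-1, 1, -2], [0, -1, 2], [-1, -2, -1]].

[[-1, 1, -2], [0, -1, 2], [-1, -2, -1]]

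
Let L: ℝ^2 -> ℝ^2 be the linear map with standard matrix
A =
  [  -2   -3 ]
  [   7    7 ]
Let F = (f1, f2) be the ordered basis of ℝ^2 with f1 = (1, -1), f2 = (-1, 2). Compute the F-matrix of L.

Let P have columns f1, f2. Then [L]_F = P^(-1) A P.
Here det P = 1, so P^(-1) is integer; computing A P first and then P^(-1)(A P) gives [[2, -1], [1, 3]].

[[2, -1], [1, 3]]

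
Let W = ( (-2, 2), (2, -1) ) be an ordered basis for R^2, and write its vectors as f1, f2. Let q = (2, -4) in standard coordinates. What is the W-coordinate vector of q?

(-3, -2)

We seek scalars with c_1 f1 + c_2 f2 = q; equivalently solve M c = q where the columns of M are f1, f2.
System: -2c_1 + 2c_2 = 2, 2c_1 - c_2 = -4; solving gives c_1 = -3, c_2 = -2.
Check: -3f1 - 2f2 = (2, -4).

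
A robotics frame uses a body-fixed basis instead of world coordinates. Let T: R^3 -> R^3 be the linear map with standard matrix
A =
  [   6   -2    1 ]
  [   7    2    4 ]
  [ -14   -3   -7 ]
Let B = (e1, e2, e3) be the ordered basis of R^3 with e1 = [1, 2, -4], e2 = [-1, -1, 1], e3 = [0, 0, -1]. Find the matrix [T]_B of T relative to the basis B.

[[-3, -2, -3], [-1, 1, -2], [3, -1, 3]]

With P the matrix whose columns are e1, ..., e3, [T]_B = P^(-1) A P.
Column by column: T(e1) = A e1 = [-2, -5, 8]; its B-coordinates [-3, -1, 3] give column 1.
Continuing for each basis vector yields [T]_B = [[-3, -2, -3], [-1, 1, -2], [3, -1, 3]].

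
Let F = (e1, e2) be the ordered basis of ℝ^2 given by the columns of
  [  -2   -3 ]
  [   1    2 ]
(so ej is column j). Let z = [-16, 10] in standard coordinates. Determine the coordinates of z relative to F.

[2, 4]

[z]_F is the unique c with M c = z, where M has columns e1, e2.
System: -2c_1 - 3c_2 = -16, c_1 + 2c_2 = 10; solving gives c_1 = 2, c_2 = 4.
Check: 2e1 + 4e2 = [-16, 10].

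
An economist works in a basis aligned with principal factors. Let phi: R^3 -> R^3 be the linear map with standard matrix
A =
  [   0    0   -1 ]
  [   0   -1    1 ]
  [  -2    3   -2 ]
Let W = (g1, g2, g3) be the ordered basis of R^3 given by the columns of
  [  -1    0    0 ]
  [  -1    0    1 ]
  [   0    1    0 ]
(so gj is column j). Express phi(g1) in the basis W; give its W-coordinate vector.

Column 1 of [phi]_W is the W-coordinate vector of phi(g1).
In standard coordinates phi(g1) = A g1 = [0, 1, -1].
Converting to W: [0, 1, -1] = 0·g1 - g2 + g3, so the coordinate vector is [0, -1, 1].

[0, -1, 1]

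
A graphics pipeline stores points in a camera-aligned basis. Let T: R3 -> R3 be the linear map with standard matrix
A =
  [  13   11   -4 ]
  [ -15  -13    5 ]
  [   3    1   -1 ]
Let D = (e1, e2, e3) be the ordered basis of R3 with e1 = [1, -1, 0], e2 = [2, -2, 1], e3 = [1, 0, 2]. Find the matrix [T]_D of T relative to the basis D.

[[-2, -3, 3], [2, 1, 1], [0, 1, 0]]

With P the matrix whose columns are e1, ..., e3, [T]_D = P^(-1) A P.
Column by column: T(e1) = A e1 = [2, -2, 2]; its D-coordinates [-2, 2, 0] give column 1.
Continuing for each basis vector yields [T]_D = [[-2, -3, 3], [2, 1, 1], [0, 1, 0]].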